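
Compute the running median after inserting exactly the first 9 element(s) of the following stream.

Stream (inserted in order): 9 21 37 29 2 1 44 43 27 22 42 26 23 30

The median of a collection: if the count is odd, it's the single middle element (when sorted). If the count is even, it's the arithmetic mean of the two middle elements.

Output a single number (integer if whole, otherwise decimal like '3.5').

Step 1: insert 9 -> lo=[9] (size 1, max 9) hi=[] (size 0) -> median=9
Step 2: insert 21 -> lo=[9] (size 1, max 9) hi=[21] (size 1, min 21) -> median=15
Step 3: insert 37 -> lo=[9, 21] (size 2, max 21) hi=[37] (size 1, min 37) -> median=21
Step 4: insert 29 -> lo=[9, 21] (size 2, max 21) hi=[29, 37] (size 2, min 29) -> median=25
Step 5: insert 2 -> lo=[2, 9, 21] (size 3, max 21) hi=[29, 37] (size 2, min 29) -> median=21
Step 6: insert 1 -> lo=[1, 2, 9] (size 3, max 9) hi=[21, 29, 37] (size 3, min 21) -> median=15
Step 7: insert 44 -> lo=[1, 2, 9, 21] (size 4, max 21) hi=[29, 37, 44] (size 3, min 29) -> median=21
Step 8: insert 43 -> lo=[1, 2, 9, 21] (size 4, max 21) hi=[29, 37, 43, 44] (size 4, min 29) -> median=25
Step 9: insert 27 -> lo=[1, 2, 9, 21, 27] (size 5, max 27) hi=[29, 37, 43, 44] (size 4, min 29) -> median=27

Answer: 27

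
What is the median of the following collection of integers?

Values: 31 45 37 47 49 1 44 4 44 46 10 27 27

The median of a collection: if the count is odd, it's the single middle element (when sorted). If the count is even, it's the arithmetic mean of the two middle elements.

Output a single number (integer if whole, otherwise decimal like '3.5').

Answer: 37

Derivation:
Step 1: insert 31 -> lo=[31] (size 1, max 31) hi=[] (size 0) -> median=31
Step 2: insert 45 -> lo=[31] (size 1, max 31) hi=[45] (size 1, min 45) -> median=38
Step 3: insert 37 -> lo=[31, 37] (size 2, max 37) hi=[45] (size 1, min 45) -> median=37
Step 4: insert 47 -> lo=[31, 37] (size 2, max 37) hi=[45, 47] (size 2, min 45) -> median=41
Step 5: insert 49 -> lo=[31, 37, 45] (size 3, max 45) hi=[47, 49] (size 2, min 47) -> median=45
Step 6: insert 1 -> lo=[1, 31, 37] (size 3, max 37) hi=[45, 47, 49] (size 3, min 45) -> median=41
Step 7: insert 44 -> lo=[1, 31, 37, 44] (size 4, max 44) hi=[45, 47, 49] (size 3, min 45) -> median=44
Step 8: insert 4 -> lo=[1, 4, 31, 37] (size 4, max 37) hi=[44, 45, 47, 49] (size 4, min 44) -> median=40.5
Step 9: insert 44 -> lo=[1, 4, 31, 37, 44] (size 5, max 44) hi=[44, 45, 47, 49] (size 4, min 44) -> median=44
Step 10: insert 46 -> lo=[1, 4, 31, 37, 44] (size 5, max 44) hi=[44, 45, 46, 47, 49] (size 5, min 44) -> median=44
Step 11: insert 10 -> lo=[1, 4, 10, 31, 37, 44] (size 6, max 44) hi=[44, 45, 46, 47, 49] (size 5, min 44) -> median=44
Step 12: insert 27 -> lo=[1, 4, 10, 27, 31, 37] (size 6, max 37) hi=[44, 44, 45, 46, 47, 49] (size 6, min 44) -> median=40.5
Step 13: insert 27 -> lo=[1, 4, 10, 27, 27, 31, 37] (size 7, max 37) hi=[44, 44, 45, 46, 47, 49] (size 6, min 44) -> median=37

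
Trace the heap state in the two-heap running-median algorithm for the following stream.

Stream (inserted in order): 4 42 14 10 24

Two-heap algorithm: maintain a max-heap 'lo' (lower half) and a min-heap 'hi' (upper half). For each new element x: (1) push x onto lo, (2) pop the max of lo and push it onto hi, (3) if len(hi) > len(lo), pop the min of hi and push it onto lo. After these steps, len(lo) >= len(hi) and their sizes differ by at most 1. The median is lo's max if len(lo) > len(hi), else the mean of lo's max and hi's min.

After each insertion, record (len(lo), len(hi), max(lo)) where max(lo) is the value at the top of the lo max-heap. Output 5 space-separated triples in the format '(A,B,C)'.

Answer: (1,0,4) (1,1,4) (2,1,14) (2,2,10) (3,2,14)

Derivation:
Step 1: insert 4 -> lo=[4] hi=[] -> (len(lo)=1, len(hi)=0, max(lo)=4)
Step 2: insert 42 -> lo=[4] hi=[42] -> (len(lo)=1, len(hi)=1, max(lo)=4)
Step 3: insert 14 -> lo=[4, 14] hi=[42] -> (len(lo)=2, len(hi)=1, max(lo)=14)
Step 4: insert 10 -> lo=[4, 10] hi=[14, 42] -> (len(lo)=2, len(hi)=2, max(lo)=10)
Step 5: insert 24 -> lo=[4, 10, 14] hi=[24, 42] -> (len(lo)=3, len(hi)=2, max(lo)=14)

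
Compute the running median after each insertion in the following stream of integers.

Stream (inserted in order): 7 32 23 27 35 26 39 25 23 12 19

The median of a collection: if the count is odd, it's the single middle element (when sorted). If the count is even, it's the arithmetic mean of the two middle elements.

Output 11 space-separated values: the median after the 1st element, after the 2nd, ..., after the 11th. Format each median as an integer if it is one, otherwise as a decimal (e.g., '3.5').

Answer: 7 19.5 23 25 27 26.5 27 26.5 26 25.5 25

Derivation:
Step 1: insert 7 -> lo=[7] (size 1, max 7) hi=[] (size 0) -> median=7
Step 2: insert 32 -> lo=[7] (size 1, max 7) hi=[32] (size 1, min 32) -> median=19.5
Step 3: insert 23 -> lo=[7, 23] (size 2, max 23) hi=[32] (size 1, min 32) -> median=23
Step 4: insert 27 -> lo=[7, 23] (size 2, max 23) hi=[27, 32] (size 2, min 27) -> median=25
Step 5: insert 35 -> lo=[7, 23, 27] (size 3, max 27) hi=[32, 35] (size 2, min 32) -> median=27
Step 6: insert 26 -> lo=[7, 23, 26] (size 3, max 26) hi=[27, 32, 35] (size 3, min 27) -> median=26.5
Step 7: insert 39 -> lo=[7, 23, 26, 27] (size 4, max 27) hi=[32, 35, 39] (size 3, min 32) -> median=27
Step 8: insert 25 -> lo=[7, 23, 25, 26] (size 4, max 26) hi=[27, 32, 35, 39] (size 4, min 27) -> median=26.5
Step 9: insert 23 -> lo=[7, 23, 23, 25, 26] (size 5, max 26) hi=[27, 32, 35, 39] (size 4, min 27) -> median=26
Step 10: insert 12 -> lo=[7, 12, 23, 23, 25] (size 5, max 25) hi=[26, 27, 32, 35, 39] (size 5, min 26) -> median=25.5
Step 11: insert 19 -> lo=[7, 12, 19, 23, 23, 25] (size 6, max 25) hi=[26, 27, 32, 35, 39] (size 5, min 26) -> median=25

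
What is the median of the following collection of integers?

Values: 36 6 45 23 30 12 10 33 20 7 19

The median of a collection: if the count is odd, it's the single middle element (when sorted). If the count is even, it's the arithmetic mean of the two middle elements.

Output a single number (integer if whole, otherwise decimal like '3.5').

Step 1: insert 36 -> lo=[36] (size 1, max 36) hi=[] (size 0) -> median=36
Step 2: insert 6 -> lo=[6] (size 1, max 6) hi=[36] (size 1, min 36) -> median=21
Step 3: insert 45 -> lo=[6, 36] (size 2, max 36) hi=[45] (size 1, min 45) -> median=36
Step 4: insert 23 -> lo=[6, 23] (size 2, max 23) hi=[36, 45] (size 2, min 36) -> median=29.5
Step 5: insert 30 -> lo=[6, 23, 30] (size 3, max 30) hi=[36, 45] (size 2, min 36) -> median=30
Step 6: insert 12 -> lo=[6, 12, 23] (size 3, max 23) hi=[30, 36, 45] (size 3, min 30) -> median=26.5
Step 7: insert 10 -> lo=[6, 10, 12, 23] (size 4, max 23) hi=[30, 36, 45] (size 3, min 30) -> median=23
Step 8: insert 33 -> lo=[6, 10, 12, 23] (size 4, max 23) hi=[30, 33, 36, 45] (size 4, min 30) -> median=26.5
Step 9: insert 20 -> lo=[6, 10, 12, 20, 23] (size 5, max 23) hi=[30, 33, 36, 45] (size 4, min 30) -> median=23
Step 10: insert 7 -> lo=[6, 7, 10, 12, 20] (size 5, max 20) hi=[23, 30, 33, 36, 45] (size 5, min 23) -> median=21.5
Step 11: insert 19 -> lo=[6, 7, 10, 12, 19, 20] (size 6, max 20) hi=[23, 30, 33, 36, 45] (size 5, min 23) -> median=20

Answer: 20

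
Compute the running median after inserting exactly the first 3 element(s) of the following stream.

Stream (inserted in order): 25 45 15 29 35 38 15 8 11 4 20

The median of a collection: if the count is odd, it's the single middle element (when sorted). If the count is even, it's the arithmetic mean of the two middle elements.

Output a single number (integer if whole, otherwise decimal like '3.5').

Answer: 25

Derivation:
Step 1: insert 25 -> lo=[25] (size 1, max 25) hi=[] (size 0) -> median=25
Step 2: insert 45 -> lo=[25] (size 1, max 25) hi=[45] (size 1, min 45) -> median=35
Step 3: insert 15 -> lo=[15, 25] (size 2, max 25) hi=[45] (size 1, min 45) -> median=25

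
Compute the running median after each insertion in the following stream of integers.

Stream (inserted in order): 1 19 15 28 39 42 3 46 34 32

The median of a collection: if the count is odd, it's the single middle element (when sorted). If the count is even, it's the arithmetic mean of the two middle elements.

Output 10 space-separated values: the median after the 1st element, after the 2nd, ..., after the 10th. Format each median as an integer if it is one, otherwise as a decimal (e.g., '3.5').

Step 1: insert 1 -> lo=[1] (size 1, max 1) hi=[] (size 0) -> median=1
Step 2: insert 19 -> lo=[1] (size 1, max 1) hi=[19] (size 1, min 19) -> median=10
Step 3: insert 15 -> lo=[1, 15] (size 2, max 15) hi=[19] (size 1, min 19) -> median=15
Step 4: insert 28 -> lo=[1, 15] (size 2, max 15) hi=[19, 28] (size 2, min 19) -> median=17
Step 5: insert 39 -> lo=[1, 15, 19] (size 3, max 19) hi=[28, 39] (size 2, min 28) -> median=19
Step 6: insert 42 -> lo=[1, 15, 19] (size 3, max 19) hi=[28, 39, 42] (size 3, min 28) -> median=23.5
Step 7: insert 3 -> lo=[1, 3, 15, 19] (size 4, max 19) hi=[28, 39, 42] (size 3, min 28) -> median=19
Step 8: insert 46 -> lo=[1, 3, 15, 19] (size 4, max 19) hi=[28, 39, 42, 46] (size 4, min 28) -> median=23.5
Step 9: insert 34 -> lo=[1, 3, 15, 19, 28] (size 5, max 28) hi=[34, 39, 42, 46] (size 4, min 34) -> median=28
Step 10: insert 32 -> lo=[1, 3, 15, 19, 28] (size 5, max 28) hi=[32, 34, 39, 42, 46] (size 5, min 32) -> median=30

Answer: 1 10 15 17 19 23.5 19 23.5 28 30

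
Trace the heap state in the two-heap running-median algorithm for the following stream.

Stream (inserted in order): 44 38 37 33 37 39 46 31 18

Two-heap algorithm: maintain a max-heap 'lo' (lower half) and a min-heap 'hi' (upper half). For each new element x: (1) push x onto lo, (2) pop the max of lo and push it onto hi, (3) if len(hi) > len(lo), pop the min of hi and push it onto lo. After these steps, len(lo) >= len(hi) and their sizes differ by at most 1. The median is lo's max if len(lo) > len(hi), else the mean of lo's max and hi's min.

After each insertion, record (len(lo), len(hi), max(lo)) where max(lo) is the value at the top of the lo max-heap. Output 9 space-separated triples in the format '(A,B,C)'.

Answer: (1,0,44) (1,1,38) (2,1,38) (2,2,37) (3,2,37) (3,3,37) (4,3,38) (4,4,37) (5,4,37)

Derivation:
Step 1: insert 44 -> lo=[44] hi=[] -> (len(lo)=1, len(hi)=0, max(lo)=44)
Step 2: insert 38 -> lo=[38] hi=[44] -> (len(lo)=1, len(hi)=1, max(lo)=38)
Step 3: insert 37 -> lo=[37, 38] hi=[44] -> (len(lo)=2, len(hi)=1, max(lo)=38)
Step 4: insert 33 -> lo=[33, 37] hi=[38, 44] -> (len(lo)=2, len(hi)=2, max(lo)=37)
Step 5: insert 37 -> lo=[33, 37, 37] hi=[38, 44] -> (len(lo)=3, len(hi)=2, max(lo)=37)
Step 6: insert 39 -> lo=[33, 37, 37] hi=[38, 39, 44] -> (len(lo)=3, len(hi)=3, max(lo)=37)
Step 7: insert 46 -> lo=[33, 37, 37, 38] hi=[39, 44, 46] -> (len(lo)=4, len(hi)=3, max(lo)=38)
Step 8: insert 31 -> lo=[31, 33, 37, 37] hi=[38, 39, 44, 46] -> (len(lo)=4, len(hi)=4, max(lo)=37)
Step 9: insert 18 -> lo=[18, 31, 33, 37, 37] hi=[38, 39, 44, 46] -> (len(lo)=5, len(hi)=4, max(lo)=37)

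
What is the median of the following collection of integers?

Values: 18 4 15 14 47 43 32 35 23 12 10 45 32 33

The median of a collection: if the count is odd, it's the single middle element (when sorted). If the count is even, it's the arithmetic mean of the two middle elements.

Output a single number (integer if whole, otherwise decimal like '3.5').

Step 1: insert 18 -> lo=[18] (size 1, max 18) hi=[] (size 0) -> median=18
Step 2: insert 4 -> lo=[4] (size 1, max 4) hi=[18] (size 1, min 18) -> median=11
Step 3: insert 15 -> lo=[4, 15] (size 2, max 15) hi=[18] (size 1, min 18) -> median=15
Step 4: insert 14 -> lo=[4, 14] (size 2, max 14) hi=[15, 18] (size 2, min 15) -> median=14.5
Step 5: insert 47 -> lo=[4, 14, 15] (size 3, max 15) hi=[18, 47] (size 2, min 18) -> median=15
Step 6: insert 43 -> lo=[4, 14, 15] (size 3, max 15) hi=[18, 43, 47] (size 3, min 18) -> median=16.5
Step 7: insert 32 -> lo=[4, 14, 15, 18] (size 4, max 18) hi=[32, 43, 47] (size 3, min 32) -> median=18
Step 8: insert 35 -> lo=[4, 14, 15, 18] (size 4, max 18) hi=[32, 35, 43, 47] (size 4, min 32) -> median=25
Step 9: insert 23 -> lo=[4, 14, 15, 18, 23] (size 5, max 23) hi=[32, 35, 43, 47] (size 4, min 32) -> median=23
Step 10: insert 12 -> lo=[4, 12, 14, 15, 18] (size 5, max 18) hi=[23, 32, 35, 43, 47] (size 5, min 23) -> median=20.5
Step 11: insert 10 -> lo=[4, 10, 12, 14, 15, 18] (size 6, max 18) hi=[23, 32, 35, 43, 47] (size 5, min 23) -> median=18
Step 12: insert 45 -> lo=[4, 10, 12, 14, 15, 18] (size 6, max 18) hi=[23, 32, 35, 43, 45, 47] (size 6, min 23) -> median=20.5
Step 13: insert 32 -> lo=[4, 10, 12, 14, 15, 18, 23] (size 7, max 23) hi=[32, 32, 35, 43, 45, 47] (size 6, min 32) -> median=23
Step 14: insert 33 -> lo=[4, 10, 12, 14, 15, 18, 23] (size 7, max 23) hi=[32, 32, 33, 35, 43, 45, 47] (size 7, min 32) -> median=27.5

Answer: 27.5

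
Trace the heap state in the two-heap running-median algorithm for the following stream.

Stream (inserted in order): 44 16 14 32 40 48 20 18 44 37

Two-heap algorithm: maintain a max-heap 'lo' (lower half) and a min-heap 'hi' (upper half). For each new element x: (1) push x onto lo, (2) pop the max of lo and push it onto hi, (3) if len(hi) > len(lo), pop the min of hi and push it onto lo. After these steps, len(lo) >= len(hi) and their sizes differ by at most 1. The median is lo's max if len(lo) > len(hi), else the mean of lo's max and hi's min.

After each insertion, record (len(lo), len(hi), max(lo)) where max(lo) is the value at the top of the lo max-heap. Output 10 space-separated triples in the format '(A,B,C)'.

Step 1: insert 44 -> lo=[44] hi=[] -> (len(lo)=1, len(hi)=0, max(lo)=44)
Step 2: insert 16 -> lo=[16] hi=[44] -> (len(lo)=1, len(hi)=1, max(lo)=16)
Step 3: insert 14 -> lo=[14, 16] hi=[44] -> (len(lo)=2, len(hi)=1, max(lo)=16)
Step 4: insert 32 -> lo=[14, 16] hi=[32, 44] -> (len(lo)=2, len(hi)=2, max(lo)=16)
Step 5: insert 40 -> lo=[14, 16, 32] hi=[40, 44] -> (len(lo)=3, len(hi)=2, max(lo)=32)
Step 6: insert 48 -> lo=[14, 16, 32] hi=[40, 44, 48] -> (len(lo)=3, len(hi)=3, max(lo)=32)
Step 7: insert 20 -> lo=[14, 16, 20, 32] hi=[40, 44, 48] -> (len(lo)=4, len(hi)=3, max(lo)=32)
Step 8: insert 18 -> lo=[14, 16, 18, 20] hi=[32, 40, 44, 48] -> (len(lo)=4, len(hi)=4, max(lo)=20)
Step 9: insert 44 -> lo=[14, 16, 18, 20, 32] hi=[40, 44, 44, 48] -> (len(lo)=5, len(hi)=4, max(lo)=32)
Step 10: insert 37 -> lo=[14, 16, 18, 20, 32] hi=[37, 40, 44, 44, 48] -> (len(lo)=5, len(hi)=5, max(lo)=32)

Answer: (1,0,44) (1,1,16) (2,1,16) (2,2,16) (3,2,32) (3,3,32) (4,3,32) (4,4,20) (5,4,32) (5,5,32)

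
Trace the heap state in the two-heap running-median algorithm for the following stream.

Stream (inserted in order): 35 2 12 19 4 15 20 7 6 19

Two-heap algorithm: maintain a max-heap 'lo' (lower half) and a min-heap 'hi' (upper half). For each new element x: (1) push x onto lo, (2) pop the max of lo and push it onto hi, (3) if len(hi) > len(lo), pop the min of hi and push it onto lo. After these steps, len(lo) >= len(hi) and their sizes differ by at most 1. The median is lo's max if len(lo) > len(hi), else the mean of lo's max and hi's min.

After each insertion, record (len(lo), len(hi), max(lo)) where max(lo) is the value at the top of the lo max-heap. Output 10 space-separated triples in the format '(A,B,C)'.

Answer: (1,0,35) (1,1,2) (2,1,12) (2,2,12) (3,2,12) (3,3,12) (4,3,15) (4,4,12) (5,4,12) (5,5,12)

Derivation:
Step 1: insert 35 -> lo=[35] hi=[] -> (len(lo)=1, len(hi)=0, max(lo)=35)
Step 2: insert 2 -> lo=[2] hi=[35] -> (len(lo)=1, len(hi)=1, max(lo)=2)
Step 3: insert 12 -> lo=[2, 12] hi=[35] -> (len(lo)=2, len(hi)=1, max(lo)=12)
Step 4: insert 19 -> lo=[2, 12] hi=[19, 35] -> (len(lo)=2, len(hi)=2, max(lo)=12)
Step 5: insert 4 -> lo=[2, 4, 12] hi=[19, 35] -> (len(lo)=3, len(hi)=2, max(lo)=12)
Step 6: insert 15 -> lo=[2, 4, 12] hi=[15, 19, 35] -> (len(lo)=3, len(hi)=3, max(lo)=12)
Step 7: insert 20 -> lo=[2, 4, 12, 15] hi=[19, 20, 35] -> (len(lo)=4, len(hi)=3, max(lo)=15)
Step 8: insert 7 -> lo=[2, 4, 7, 12] hi=[15, 19, 20, 35] -> (len(lo)=4, len(hi)=4, max(lo)=12)
Step 9: insert 6 -> lo=[2, 4, 6, 7, 12] hi=[15, 19, 20, 35] -> (len(lo)=5, len(hi)=4, max(lo)=12)
Step 10: insert 19 -> lo=[2, 4, 6, 7, 12] hi=[15, 19, 19, 20, 35] -> (len(lo)=5, len(hi)=5, max(lo)=12)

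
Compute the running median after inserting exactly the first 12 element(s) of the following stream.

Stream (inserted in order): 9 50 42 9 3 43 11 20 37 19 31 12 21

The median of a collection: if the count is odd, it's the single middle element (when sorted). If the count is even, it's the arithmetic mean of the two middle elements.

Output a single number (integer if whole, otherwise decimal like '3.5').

Step 1: insert 9 -> lo=[9] (size 1, max 9) hi=[] (size 0) -> median=9
Step 2: insert 50 -> lo=[9] (size 1, max 9) hi=[50] (size 1, min 50) -> median=29.5
Step 3: insert 42 -> lo=[9, 42] (size 2, max 42) hi=[50] (size 1, min 50) -> median=42
Step 4: insert 9 -> lo=[9, 9] (size 2, max 9) hi=[42, 50] (size 2, min 42) -> median=25.5
Step 5: insert 3 -> lo=[3, 9, 9] (size 3, max 9) hi=[42, 50] (size 2, min 42) -> median=9
Step 6: insert 43 -> lo=[3, 9, 9] (size 3, max 9) hi=[42, 43, 50] (size 3, min 42) -> median=25.5
Step 7: insert 11 -> lo=[3, 9, 9, 11] (size 4, max 11) hi=[42, 43, 50] (size 3, min 42) -> median=11
Step 8: insert 20 -> lo=[3, 9, 9, 11] (size 4, max 11) hi=[20, 42, 43, 50] (size 4, min 20) -> median=15.5
Step 9: insert 37 -> lo=[3, 9, 9, 11, 20] (size 5, max 20) hi=[37, 42, 43, 50] (size 4, min 37) -> median=20
Step 10: insert 19 -> lo=[3, 9, 9, 11, 19] (size 5, max 19) hi=[20, 37, 42, 43, 50] (size 5, min 20) -> median=19.5
Step 11: insert 31 -> lo=[3, 9, 9, 11, 19, 20] (size 6, max 20) hi=[31, 37, 42, 43, 50] (size 5, min 31) -> median=20
Step 12: insert 12 -> lo=[3, 9, 9, 11, 12, 19] (size 6, max 19) hi=[20, 31, 37, 42, 43, 50] (size 6, min 20) -> median=19.5

Answer: 19.5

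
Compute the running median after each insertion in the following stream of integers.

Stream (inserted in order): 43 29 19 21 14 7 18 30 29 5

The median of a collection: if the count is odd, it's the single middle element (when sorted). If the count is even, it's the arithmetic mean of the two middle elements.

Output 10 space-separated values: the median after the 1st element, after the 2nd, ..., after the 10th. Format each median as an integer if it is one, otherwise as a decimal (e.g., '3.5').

Step 1: insert 43 -> lo=[43] (size 1, max 43) hi=[] (size 0) -> median=43
Step 2: insert 29 -> lo=[29] (size 1, max 29) hi=[43] (size 1, min 43) -> median=36
Step 3: insert 19 -> lo=[19, 29] (size 2, max 29) hi=[43] (size 1, min 43) -> median=29
Step 4: insert 21 -> lo=[19, 21] (size 2, max 21) hi=[29, 43] (size 2, min 29) -> median=25
Step 5: insert 14 -> lo=[14, 19, 21] (size 3, max 21) hi=[29, 43] (size 2, min 29) -> median=21
Step 6: insert 7 -> lo=[7, 14, 19] (size 3, max 19) hi=[21, 29, 43] (size 3, min 21) -> median=20
Step 7: insert 18 -> lo=[7, 14, 18, 19] (size 4, max 19) hi=[21, 29, 43] (size 3, min 21) -> median=19
Step 8: insert 30 -> lo=[7, 14, 18, 19] (size 4, max 19) hi=[21, 29, 30, 43] (size 4, min 21) -> median=20
Step 9: insert 29 -> lo=[7, 14, 18, 19, 21] (size 5, max 21) hi=[29, 29, 30, 43] (size 4, min 29) -> median=21
Step 10: insert 5 -> lo=[5, 7, 14, 18, 19] (size 5, max 19) hi=[21, 29, 29, 30, 43] (size 5, min 21) -> median=20

Answer: 43 36 29 25 21 20 19 20 21 20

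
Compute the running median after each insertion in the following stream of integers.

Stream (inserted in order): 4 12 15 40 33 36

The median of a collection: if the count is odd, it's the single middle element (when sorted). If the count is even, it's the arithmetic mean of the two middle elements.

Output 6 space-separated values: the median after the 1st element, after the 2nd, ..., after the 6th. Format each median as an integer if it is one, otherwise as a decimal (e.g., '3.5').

Answer: 4 8 12 13.5 15 24

Derivation:
Step 1: insert 4 -> lo=[4] (size 1, max 4) hi=[] (size 0) -> median=4
Step 2: insert 12 -> lo=[4] (size 1, max 4) hi=[12] (size 1, min 12) -> median=8
Step 3: insert 15 -> lo=[4, 12] (size 2, max 12) hi=[15] (size 1, min 15) -> median=12
Step 4: insert 40 -> lo=[4, 12] (size 2, max 12) hi=[15, 40] (size 2, min 15) -> median=13.5
Step 5: insert 33 -> lo=[4, 12, 15] (size 3, max 15) hi=[33, 40] (size 2, min 33) -> median=15
Step 6: insert 36 -> lo=[4, 12, 15] (size 3, max 15) hi=[33, 36, 40] (size 3, min 33) -> median=24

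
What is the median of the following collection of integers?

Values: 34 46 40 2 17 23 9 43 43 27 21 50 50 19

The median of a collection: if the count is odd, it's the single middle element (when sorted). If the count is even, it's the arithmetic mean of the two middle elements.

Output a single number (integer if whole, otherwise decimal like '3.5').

Step 1: insert 34 -> lo=[34] (size 1, max 34) hi=[] (size 0) -> median=34
Step 2: insert 46 -> lo=[34] (size 1, max 34) hi=[46] (size 1, min 46) -> median=40
Step 3: insert 40 -> lo=[34, 40] (size 2, max 40) hi=[46] (size 1, min 46) -> median=40
Step 4: insert 2 -> lo=[2, 34] (size 2, max 34) hi=[40, 46] (size 2, min 40) -> median=37
Step 5: insert 17 -> lo=[2, 17, 34] (size 3, max 34) hi=[40, 46] (size 2, min 40) -> median=34
Step 6: insert 23 -> lo=[2, 17, 23] (size 3, max 23) hi=[34, 40, 46] (size 3, min 34) -> median=28.5
Step 7: insert 9 -> lo=[2, 9, 17, 23] (size 4, max 23) hi=[34, 40, 46] (size 3, min 34) -> median=23
Step 8: insert 43 -> lo=[2, 9, 17, 23] (size 4, max 23) hi=[34, 40, 43, 46] (size 4, min 34) -> median=28.5
Step 9: insert 43 -> lo=[2, 9, 17, 23, 34] (size 5, max 34) hi=[40, 43, 43, 46] (size 4, min 40) -> median=34
Step 10: insert 27 -> lo=[2, 9, 17, 23, 27] (size 5, max 27) hi=[34, 40, 43, 43, 46] (size 5, min 34) -> median=30.5
Step 11: insert 21 -> lo=[2, 9, 17, 21, 23, 27] (size 6, max 27) hi=[34, 40, 43, 43, 46] (size 5, min 34) -> median=27
Step 12: insert 50 -> lo=[2, 9, 17, 21, 23, 27] (size 6, max 27) hi=[34, 40, 43, 43, 46, 50] (size 6, min 34) -> median=30.5
Step 13: insert 50 -> lo=[2, 9, 17, 21, 23, 27, 34] (size 7, max 34) hi=[40, 43, 43, 46, 50, 50] (size 6, min 40) -> median=34
Step 14: insert 19 -> lo=[2, 9, 17, 19, 21, 23, 27] (size 7, max 27) hi=[34, 40, 43, 43, 46, 50, 50] (size 7, min 34) -> median=30.5

Answer: 30.5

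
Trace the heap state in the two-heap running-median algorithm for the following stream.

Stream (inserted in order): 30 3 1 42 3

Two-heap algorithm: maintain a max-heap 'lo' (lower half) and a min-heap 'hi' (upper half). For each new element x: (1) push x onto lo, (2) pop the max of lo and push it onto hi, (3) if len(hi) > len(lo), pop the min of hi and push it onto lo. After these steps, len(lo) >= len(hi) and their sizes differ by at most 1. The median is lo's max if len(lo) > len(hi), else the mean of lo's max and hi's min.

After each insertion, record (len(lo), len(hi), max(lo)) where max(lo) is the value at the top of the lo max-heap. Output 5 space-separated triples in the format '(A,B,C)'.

Answer: (1,0,30) (1,1,3) (2,1,3) (2,2,3) (3,2,3)

Derivation:
Step 1: insert 30 -> lo=[30] hi=[] -> (len(lo)=1, len(hi)=0, max(lo)=30)
Step 2: insert 3 -> lo=[3] hi=[30] -> (len(lo)=1, len(hi)=1, max(lo)=3)
Step 3: insert 1 -> lo=[1, 3] hi=[30] -> (len(lo)=2, len(hi)=1, max(lo)=3)
Step 4: insert 42 -> lo=[1, 3] hi=[30, 42] -> (len(lo)=2, len(hi)=2, max(lo)=3)
Step 5: insert 3 -> lo=[1, 3, 3] hi=[30, 42] -> (len(lo)=3, len(hi)=2, max(lo)=3)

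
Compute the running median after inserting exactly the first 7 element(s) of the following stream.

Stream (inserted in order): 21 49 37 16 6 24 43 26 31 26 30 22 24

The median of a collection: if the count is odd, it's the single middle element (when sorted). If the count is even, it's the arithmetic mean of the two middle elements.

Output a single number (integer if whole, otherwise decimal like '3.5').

Step 1: insert 21 -> lo=[21] (size 1, max 21) hi=[] (size 0) -> median=21
Step 2: insert 49 -> lo=[21] (size 1, max 21) hi=[49] (size 1, min 49) -> median=35
Step 3: insert 37 -> lo=[21, 37] (size 2, max 37) hi=[49] (size 1, min 49) -> median=37
Step 4: insert 16 -> lo=[16, 21] (size 2, max 21) hi=[37, 49] (size 2, min 37) -> median=29
Step 5: insert 6 -> lo=[6, 16, 21] (size 3, max 21) hi=[37, 49] (size 2, min 37) -> median=21
Step 6: insert 24 -> lo=[6, 16, 21] (size 3, max 21) hi=[24, 37, 49] (size 3, min 24) -> median=22.5
Step 7: insert 43 -> lo=[6, 16, 21, 24] (size 4, max 24) hi=[37, 43, 49] (size 3, min 37) -> median=24

Answer: 24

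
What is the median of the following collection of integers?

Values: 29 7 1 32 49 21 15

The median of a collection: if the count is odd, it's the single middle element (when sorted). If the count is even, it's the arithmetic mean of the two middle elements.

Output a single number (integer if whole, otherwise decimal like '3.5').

Step 1: insert 29 -> lo=[29] (size 1, max 29) hi=[] (size 0) -> median=29
Step 2: insert 7 -> lo=[7] (size 1, max 7) hi=[29] (size 1, min 29) -> median=18
Step 3: insert 1 -> lo=[1, 7] (size 2, max 7) hi=[29] (size 1, min 29) -> median=7
Step 4: insert 32 -> lo=[1, 7] (size 2, max 7) hi=[29, 32] (size 2, min 29) -> median=18
Step 5: insert 49 -> lo=[1, 7, 29] (size 3, max 29) hi=[32, 49] (size 2, min 32) -> median=29
Step 6: insert 21 -> lo=[1, 7, 21] (size 3, max 21) hi=[29, 32, 49] (size 3, min 29) -> median=25
Step 7: insert 15 -> lo=[1, 7, 15, 21] (size 4, max 21) hi=[29, 32, 49] (size 3, min 29) -> median=21

Answer: 21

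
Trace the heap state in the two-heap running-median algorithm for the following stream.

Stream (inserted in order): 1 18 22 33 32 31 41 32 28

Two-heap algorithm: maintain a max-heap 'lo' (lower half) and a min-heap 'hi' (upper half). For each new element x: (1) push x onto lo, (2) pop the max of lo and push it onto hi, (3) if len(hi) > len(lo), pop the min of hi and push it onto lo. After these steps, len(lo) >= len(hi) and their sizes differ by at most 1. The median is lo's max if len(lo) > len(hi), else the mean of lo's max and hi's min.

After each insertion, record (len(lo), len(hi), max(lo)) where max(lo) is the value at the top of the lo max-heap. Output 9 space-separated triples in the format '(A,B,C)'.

Step 1: insert 1 -> lo=[1] hi=[] -> (len(lo)=1, len(hi)=0, max(lo)=1)
Step 2: insert 18 -> lo=[1] hi=[18] -> (len(lo)=1, len(hi)=1, max(lo)=1)
Step 3: insert 22 -> lo=[1, 18] hi=[22] -> (len(lo)=2, len(hi)=1, max(lo)=18)
Step 4: insert 33 -> lo=[1, 18] hi=[22, 33] -> (len(lo)=2, len(hi)=2, max(lo)=18)
Step 5: insert 32 -> lo=[1, 18, 22] hi=[32, 33] -> (len(lo)=3, len(hi)=2, max(lo)=22)
Step 6: insert 31 -> lo=[1, 18, 22] hi=[31, 32, 33] -> (len(lo)=3, len(hi)=3, max(lo)=22)
Step 7: insert 41 -> lo=[1, 18, 22, 31] hi=[32, 33, 41] -> (len(lo)=4, len(hi)=3, max(lo)=31)
Step 8: insert 32 -> lo=[1, 18, 22, 31] hi=[32, 32, 33, 41] -> (len(lo)=4, len(hi)=4, max(lo)=31)
Step 9: insert 28 -> lo=[1, 18, 22, 28, 31] hi=[32, 32, 33, 41] -> (len(lo)=5, len(hi)=4, max(lo)=31)

Answer: (1,0,1) (1,1,1) (2,1,18) (2,2,18) (3,2,22) (3,3,22) (4,3,31) (4,4,31) (5,4,31)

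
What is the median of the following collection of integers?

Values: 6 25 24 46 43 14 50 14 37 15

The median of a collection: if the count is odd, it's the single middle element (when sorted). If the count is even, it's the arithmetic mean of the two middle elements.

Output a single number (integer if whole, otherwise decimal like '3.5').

Step 1: insert 6 -> lo=[6] (size 1, max 6) hi=[] (size 0) -> median=6
Step 2: insert 25 -> lo=[6] (size 1, max 6) hi=[25] (size 1, min 25) -> median=15.5
Step 3: insert 24 -> lo=[6, 24] (size 2, max 24) hi=[25] (size 1, min 25) -> median=24
Step 4: insert 46 -> lo=[6, 24] (size 2, max 24) hi=[25, 46] (size 2, min 25) -> median=24.5
Step 5: insert 43 -> lo=[6, 24, 25] (size 3, max 25) hi=[43, 46] (size 2, min 43) -> median=25
Step 6: insert 14 -> lo=[6, 14, 24] (size 3, max 24) hi=[25, 43, 46] (size 3, min 25) -> median=24.5
Step 7: insert 50 -> lo=[6, 14, 24, 25] (size 4, max 25) hi=[43, 46, 50] (size 3, min 43) -> median=25
Step 8: insert 14 -> lo=[6, 14, 14, 24] (size 4, max 24) hi=[25, 43, 46, 50] (size 4, min 25) -> median=24.5
Step 9: insert 37 -> lo=[6, 14, 14, 24, 25] (size 5, max 25) hi=[37, 43, 46, 50] (size 4, min 37) -> median=25
Step 10: insert 15 -> lo=[6, 14, 14, 15, 24] (size 5, max 24) hi=[25, 37, 43, 46, 50] (size 5, min 25) -> median=24.5

Answer: 24.5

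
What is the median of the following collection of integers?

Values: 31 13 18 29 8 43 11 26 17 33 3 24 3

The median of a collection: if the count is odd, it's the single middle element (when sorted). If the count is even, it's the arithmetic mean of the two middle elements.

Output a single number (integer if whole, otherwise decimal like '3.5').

Step 1: insert 31 -> lo=[31] (size 1, max 31) hi=[] (size 0) -> median=31
Step 2: insert 13 -> lo=[13] (size 1, max 13) hi=[31] (size 1, min 31) -> median=22
Step 3: insert 18 -> lo=[13, 18] (size 2, max 18) hi=[31] (size 1, min 31) -> median=18
Step 4: insert 29 -> lo=[13, 18] (size 2, max 18) hi=[29, 31] (size 2, min 29) -> median=23.5
Step 5: insert 8 -> lo=[8, 13, 18] (size 3, max 18) hi=[29, 31] (size 2, min 29) -> median=18
Step 6: insert 43 -> lo=[8, 13, 18] (size 3, max 18) hi=[29, 31, 43] (size 3, min 29) -> median=23.5
Step 7: insert 11 -> lo=[8, 11, 13, 18] (size 4, max 18) hi=[29, 31, 43] (size 3, min 29) -> median=18
Step 8: insert 26 -> lo=[8, 11, 13, 18] (size 4, max 18) hi=[26, 29, 31, 43] (size 4, min 26) -> median=22
Step 9: insert 17 -> lo=[8, 11, 13, 17, 18] (size 5, max 18) hi=[26, 29, 31, 43] (size 4, min 26) -> median=18
Step 10: insert 33 -> lo=[8, 11, 13, 17, 18] (size 5, max 18) hi=[26, 29, 31, 33, 43] (size 5, min 26) -> median=22
Step 11: insert 3 -> lo=[3, 8, 11, 13, 17, 18] (size 6, max 18) hi=[26, 29, 31, 33, 43] (size 5, min 26) -> median=18
Step 12: insert 24 -> lo=[3, 8, 11, 13, 17, 18] (size 6, max 18) hi=[24, 26, 29, 31, 33, 43] (size 6, min 24) -> median=21
Step 13: insert 3 -> lo=[3, 3, 8, 11, 13, 17, 18] (size 7, max 18) hi=[24, 26, 29, 31, 33, 43] (size 6, min 24) -> median=18

Answer: 18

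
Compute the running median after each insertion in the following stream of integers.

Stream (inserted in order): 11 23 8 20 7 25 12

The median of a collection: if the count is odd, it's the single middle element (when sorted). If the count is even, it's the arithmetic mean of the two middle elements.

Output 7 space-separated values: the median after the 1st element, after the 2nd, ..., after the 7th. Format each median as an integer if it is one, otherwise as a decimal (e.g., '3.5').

Step 1: insert 11 -> lo=[11] (size 1, max 11) hi=[] (size 0) -> median=11
Step 2: insert 23 -> lo=[11] (size 1, max 11) hi=[23] (size 1, min 23) -> median=17
Step 3: insert 8 -> lo=[8, 11] (size 2, max 11) hi=[23] (size 1, min 23) -> median=11
Step 4: insert 20 -> lo=[8, 11] (size 2, max 11) hi=[20, 23] (size 2, min 20) -> median=15.5
Step 5: insert 7 -> lo=[7, 8, 11] (size 3, max 11) hi=[20, 23] (size 2, min 20) -> median=11
Step 6: insert 25 -> lo=[7, 8, 11] (size 3, max 11) hi=[20, 23, 25] (size 3, min 20) -> median=15.5
Step 7: insert 12 -> lo=[7, 8, 11, 12] (size 4, max 12) hi=[20, 23, 25] (size 3, min 20) -> median=12

Answer: 11 17 11 15.5 11 15.5 12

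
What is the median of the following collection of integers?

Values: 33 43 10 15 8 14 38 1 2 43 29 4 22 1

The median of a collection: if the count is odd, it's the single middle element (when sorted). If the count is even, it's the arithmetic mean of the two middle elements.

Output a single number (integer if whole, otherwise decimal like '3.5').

Answer: 14.5

Derivation:
Step 1: insert 33 -> lo=[33] (size 1, max 33) hi=[] (size 0) -> median=33
Step 2: insert 43 -> lo=[33] (size 1, max 33) hi=[43] (size 1, min 43) -> median=38
Step 3: insert 10 -> lo=[10, 33] (size 2, max 33) hi=[43] (size 1, min 43) -> median=33
Step 4: insert 15 -> lo=[10, 15] (size 2, max 15) hi=[33, 43] (size 2, min 33) -> median=24
Step 5: insert 8 -> lo=[8, 10, 15] (size 3, max 15) hi=[33, 43] (size 2, min 33) -> median=15
Step 6: insert 14 -> lo=[8, 10, 14] (size 3, max 14) hi=[15, 33, 43] (size 3, min 15) -> median=14.5
Step 7: insert 38 -> lo=[8, 10, 14, 15] (size 4, max 15) hi=[33, 38, 43] (size 3, min 33) -> median=15
Step 8: insert 1 -> lo=[1, 8, 10, 14] (size 4, max 14) hi=[15, 33, 38, 43] (size 4, min 15) -> median=14.5
Step 9: insert 2 -> lo=[1, 2, 8, 10, 14] (size 5, max 14) hi=[15, 33, 38, 43] (size 4, min 15) -> median=14
Step 10: insert 43 -> lo=[1, 2, 8, 10, 14] (size 5, max 14) hi=[15, 33, 38, 43, 43] (size 5, min 15) -> median=14.5
Step 11: insert 29 -> lo=[1, 2, 8, 10, 14, 15] (size 6, max 15) hi=[29, 33, 38, 43, 43] (size 5, min 29) -> median=15
Step 12: insert 4 -> lo=[1, 2, 4, 8, 10, 14] (size 6, max 14) hi=[15, 29, 33, 38, 43, 43] (size 6, min 15) -> median=14.5
Step 13: insert 22 -> lo=[1, 2, 4, 8, 10, 14, 15] (size 7, max 15) hi=[22, 29, 33, 38, 43, 43] (size 6, min 22) -> median=15
Step 14: insert 1 -> lo=[1, 1, 2, 4, 8, 10, 14] (size 7, max 14) hi=[15, 22, 29, 33, 38, 43, 43] (size 7, min 15) -> median=14.5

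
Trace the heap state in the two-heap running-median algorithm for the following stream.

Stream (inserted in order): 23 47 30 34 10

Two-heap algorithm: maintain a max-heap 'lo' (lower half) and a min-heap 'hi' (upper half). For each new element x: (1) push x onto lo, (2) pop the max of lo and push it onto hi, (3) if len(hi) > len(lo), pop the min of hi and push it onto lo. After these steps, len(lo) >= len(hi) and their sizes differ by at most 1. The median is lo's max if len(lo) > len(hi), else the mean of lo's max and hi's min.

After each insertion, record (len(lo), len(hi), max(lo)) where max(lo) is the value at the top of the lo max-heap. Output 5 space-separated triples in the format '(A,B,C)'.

Step 1: insert 23 -> lo=[23] hi=[] -> (len(lo)=1, len(hi)=0, max(lo)=23)
Step 2: insert 47 -> lo=[23] hi=[47] -> (len(lo)=1, len(hi)=1, max(lo)=23)
Step 3: insert 30 -> lo=[23, 30] hi=[47] -> (len(lo)=2, len(hi)=1, max(lo)=30)
Step 4: insert 34 -> lo=[23, 30] hi=[34, 47] -> (len(lo)=2, len(hi)=2, max(lo)=30)
Step 5: insert 10 -> lo=[10, 23, 30] hi=[34, 47] -> (len(lo)=3, len(hi)=2, max(lo)=30)

Answer: (1,0,23) (1,1,23) (2,1,30) (2,2,30) (3,2,30)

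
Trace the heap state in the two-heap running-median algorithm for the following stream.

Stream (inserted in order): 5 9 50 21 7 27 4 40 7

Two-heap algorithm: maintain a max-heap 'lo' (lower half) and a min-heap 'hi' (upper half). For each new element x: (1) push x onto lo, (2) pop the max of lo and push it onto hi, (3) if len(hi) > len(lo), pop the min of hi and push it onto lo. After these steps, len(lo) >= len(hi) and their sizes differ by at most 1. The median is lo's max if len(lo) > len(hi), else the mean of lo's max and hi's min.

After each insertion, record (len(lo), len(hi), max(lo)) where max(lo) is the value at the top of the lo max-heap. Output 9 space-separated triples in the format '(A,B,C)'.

Step 1: insert 5 -> lo=[5] hi=[] -> (len(lo)=1, len(hi)=0, max(lo)=5)
Step 2: insert 9 -> lo=[5] hi=[9] -> (len(lo)=1, len(hi)=1, max(lo)=5)
Step 3: insert 50 -> lo=[5, 9] hi=[50] -> (len(lo)=2, len(hi)=1, max(lo)=9)
Step 4: insert 21 -> lo=[5, 9] hi=[21, 50] -> (len(lo)=2, len(hi)=2, max(lo)=9)
Step 5: insert 7 -> lo=[5, 7, 9] hi=[21, 50] -> (len(lo)=3, len(hi)=2, max(lo)=9)
Step 6: insert 27 -> lo=[5, 7, 9] hi=[21, 27, 50] -> (len(lo)=3, len(hi)=3, max(lo)=9)
Step 7: insert 4 -> lo=[4, 5, 7, 9] hi=[21, 27, 50] -> (len(lo)=4, len(hi)=3, max(lo)=9)
Step 8: insert 40 -> lo=[4, 5, 7, 9] hi=[21, 27, 40, 50] -> (len(lo)=4, len(hi)=4, max(lo)=9)
Step 9: insert 7 -> lo=[4, 5, 7, 7, 9] hi=[21, 27, 40, 50] -> (len(lo)=5, len(hi)=4, max(lo)=9)

Answer: (1,0,5) (1,1,5) (2,1,9) (2,2,9) (3,2,9) (3,3,9) (4,3,9) (4,4,9) (5,4,9)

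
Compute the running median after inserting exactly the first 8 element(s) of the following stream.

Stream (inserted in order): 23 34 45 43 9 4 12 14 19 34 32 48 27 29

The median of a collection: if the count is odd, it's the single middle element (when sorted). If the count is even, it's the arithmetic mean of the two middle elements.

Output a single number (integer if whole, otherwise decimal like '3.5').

Step 1: insert 23 -> lo=[23] (size 1, max 23) hi=[] (size 0) -> median=23
Step 2: insert 34 -> lo=[23] (size 1, max 23) hi=[34] (size 1, min 34) -> median=28.5
Step 3: insert 45 -> lo=[23, 34] (size 2, max 34) hi=[45] (size 1, min 45) -> median=34
Step 4: insert 43 -> lo=[23, 34] (size 2, max 34) hi=[43, 45] (size 2, min 43) -> median=38.5
Step 5: insert 9 -> lo=[9, 23, 34] (size 3, max 34) hi=[43, 45] (size 2, min 43) -> median=34
Step 6: insert 4 -> lo=[4, 9, 23] (size 3, max 23) hi=[34, 43, 45] (size 3, min 34) -> median=28.5
Step 7: insert 12 -> lo=[4, 9, 12, 23] (size 4, max 23) hi=[34, 43, 45] (size 3, min 34) -> median=23
Step 8: insert 14 -> lo=[4, 9, 12, 14] (size 4, max 14) hi=[23, 34, 43, 45] (size 4, min 23) -> median=18.5

Answer: 18.5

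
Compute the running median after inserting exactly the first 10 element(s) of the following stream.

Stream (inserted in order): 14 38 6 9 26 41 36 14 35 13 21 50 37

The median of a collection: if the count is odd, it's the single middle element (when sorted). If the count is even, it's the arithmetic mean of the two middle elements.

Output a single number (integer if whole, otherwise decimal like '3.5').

Step 1: insert 14 -> lo=[14] (size 1, max 14) hi=[] (size 0) -> median=14
Step 2: insert 38 -> lo=[14] (size 1, max 14) hi=[38] (size 1, min 38) -> median=26
Step 3: insert 6 -> lo=[6, 14] (size 2, max 14) hi=[38] (size 1, min 38) -> median=14
Step 4: insert 9 -> lo=[6, 9] (size 2, max 9) hi=[14, 38] (size 2, min 14) -> median=11.5
Step 5: insert 26 -> lo=[6, 9, 14] (size 3, max 14) hi=[26, 38] (size 2, min 26) -> median=14
Step 6: insert 41 -> lo=[6, 9, 14] (size 3, max 14) hi=[26, 38, 41] (size 3, min 26) -> median=20
Step 7: insert 36 -> lo=[6, 9, 14, 26] (size 4, max 26) hi=[36, 38, 41] (size 3, min 36) -> median=26
Step 8: insert 14 -> lo=[6, 9, 14, 14] (size 4, max 14) hi=[26, 36, 38, 41] (size 4, min 26) -> median=20
Step 9: insert 35 -> lo=[6, 9, 14, 14, 26] (size 5, max 26) hi=[35, 36, 38, 41] (size 4, min 35) -> median=26
Step 10: insert 13 -> lo=[6, 9, 13, 14, 14] (size 5, max 14) hi=[26, 35, 36, 38, 41] (size 5, min 26) -> median=20

Answer: 20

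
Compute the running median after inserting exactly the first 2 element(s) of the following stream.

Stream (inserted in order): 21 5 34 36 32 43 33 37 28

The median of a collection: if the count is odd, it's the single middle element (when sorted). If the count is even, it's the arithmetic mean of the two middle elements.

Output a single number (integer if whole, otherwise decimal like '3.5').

Answer: 13

Derivation:
Step 1: insert 21 -> lo=[21] (size 1, max 21) hi=[] (size 0) -> median=21
Step 2: insert 5 -> lo=[5] (size 1, max 5) hi=[21] (size 1, min 21) -> median=13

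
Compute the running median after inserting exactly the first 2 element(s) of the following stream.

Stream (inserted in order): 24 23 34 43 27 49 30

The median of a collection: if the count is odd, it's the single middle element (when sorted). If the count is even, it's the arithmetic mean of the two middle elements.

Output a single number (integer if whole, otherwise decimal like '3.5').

Answer: 23.5

Derivation:
Step 1: insert 24 -> lo=[24] (size 1, max 24) hi=[] (size 0) -> median=24
Step 2: insert 23 -> lo=[23] (size 1, max 23) hi=[24] (size 1, min 24) -> median=23.5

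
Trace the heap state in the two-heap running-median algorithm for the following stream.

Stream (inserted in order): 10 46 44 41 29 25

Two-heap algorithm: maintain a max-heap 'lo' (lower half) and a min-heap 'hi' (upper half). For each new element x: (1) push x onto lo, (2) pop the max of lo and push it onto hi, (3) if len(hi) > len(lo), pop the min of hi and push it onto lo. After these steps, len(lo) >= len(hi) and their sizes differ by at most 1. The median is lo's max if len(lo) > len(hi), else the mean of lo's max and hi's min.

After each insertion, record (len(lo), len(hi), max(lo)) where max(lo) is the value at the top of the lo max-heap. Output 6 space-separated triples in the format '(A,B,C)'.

Step 1: insert 10 -> lo=[10] hi=[] -> (len(lo)=1, len(hi)=0, max(lo)=10)
Step 2: insert 46 -> lo=[10] hi=[46] -> (len(lo)=1, len(hi)=1, max(lo)=10)
Step 3: insert 44 -> lo=[10, 44] hi=[46] -> (len(lo)=2, len(hi)=1, max(lo)=44)
Step 4: insert 41 -> lo=[10, 41] hi=[44, 46] -> (len(lo)=2, len(hi)=2, max(lo)=41)
Step 5: insert 29 -> lo=[10, 29, 41] hi=[44, 46] -> (len(lo)=3, len(hi)=2, max(lo)=41)
Step 6: insert 25 -> lo=[10, 25, 29] hi=[41, 44, 46] -> (len(lo)=3, len(hi)=3, max(lo)=29)

Answer: (1,0,10) (1,1,10) (2,1,44) (2,2,41) (3,2,41) (3,3,29)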